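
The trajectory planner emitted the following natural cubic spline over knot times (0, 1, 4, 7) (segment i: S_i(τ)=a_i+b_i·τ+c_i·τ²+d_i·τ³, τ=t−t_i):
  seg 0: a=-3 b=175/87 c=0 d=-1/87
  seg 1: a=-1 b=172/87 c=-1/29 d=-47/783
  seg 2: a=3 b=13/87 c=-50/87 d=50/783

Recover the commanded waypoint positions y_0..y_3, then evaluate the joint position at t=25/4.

y_0 = S_0(0) = a_0 = -3
y_1 = S_1(0) = a_1 = -1
y_2 = S_2(0) = a_2 = 3
y_3 = S_2(3) = 0
t_q=25/4 is in segment 2 (τ=9/4); S_2(τ)=1071/928

y_0=-3 y_1=-1 y_2=3 y_3=0
S(25/4) = 1071/928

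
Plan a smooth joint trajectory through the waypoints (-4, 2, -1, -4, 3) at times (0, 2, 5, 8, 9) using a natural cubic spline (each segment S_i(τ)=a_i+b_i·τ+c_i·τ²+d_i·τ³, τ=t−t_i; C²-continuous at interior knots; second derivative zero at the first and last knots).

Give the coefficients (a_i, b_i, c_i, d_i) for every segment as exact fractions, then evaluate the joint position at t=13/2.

Δ: Δ0=3, Δ1=-1, Δ2=-1, Δ3=7
row 1: diag=10, rhs=-24; c'=3/10, d'=-12/5
row 2: denom=12−3·3/10=111/10; d'=(0−3·-12/5)/(111/10)=24/37
row 3: denom=8−3·10/37=266/37; d'=(48−3·24/37)/(266/37)=852/133
back: M3=852/133
back: M2=24/37−10/37·852/133=-144/133
back: M1=-12/5−3/10·-144/133=-276/133
M: M0=0, M1=-276/133, M2=-144/133, M3=852/133, M4=0
seg 0: a=-4, c=M0/2=0, d=(M1−M0)/(6·2)=-23/133, b=Δ0−h0·(2M0+M1)/6=491/133
seg 1: a=2, c=M1/2=-138/133, d=(M2−M1)/(6·3)=22/399, b=Δ1−h1·(2M1+M2)/6=215/133
seg 2: a=-1, c=M2/2=-72/133, d=(M3−M2)/(6·3)=166/399, b=Δ2−h2·(2M2+M3)/6=-415/133
seg 3: a=-4, c=M3/2=426/133, d=(M4−M3)/(6·1)=-142/133, b=Δ3−h3·(2M3+M4)/6=647/133
t_q=13/2 → seg 2, τ=3/2; S=-1+-415/133·τ+-72/133·τ²+166/399·τ³=-2923/532

  seg 0: a=-4 b=491/133 c=0 d=-23/133
  seg 1: a=2 b=215/133 c=-138/133 d=22/399
  seg 2: a=-1 b=-415/133 c=-72/133 d=166/399
  seg 3: a=-4 b=647/133 c=426/133 d=-142/133
S(13/2) = -2923/532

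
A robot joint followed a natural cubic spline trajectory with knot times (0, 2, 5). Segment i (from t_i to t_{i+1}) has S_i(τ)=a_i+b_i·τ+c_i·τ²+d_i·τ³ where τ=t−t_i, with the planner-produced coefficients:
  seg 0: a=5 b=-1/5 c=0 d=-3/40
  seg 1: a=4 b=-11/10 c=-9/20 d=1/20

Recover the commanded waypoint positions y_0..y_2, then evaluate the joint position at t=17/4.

y_0=5 y_1=4 y_2=-2
S(17/4) = -47/256

y_0 = S_0(0) = a_0 = 5
y_1 = S_1(0) = a_1 = 4
y_2 = S_1(3) = -2
t_q=17/4 is in segment 1 (τ=9/4); S_1(τ)=-47/256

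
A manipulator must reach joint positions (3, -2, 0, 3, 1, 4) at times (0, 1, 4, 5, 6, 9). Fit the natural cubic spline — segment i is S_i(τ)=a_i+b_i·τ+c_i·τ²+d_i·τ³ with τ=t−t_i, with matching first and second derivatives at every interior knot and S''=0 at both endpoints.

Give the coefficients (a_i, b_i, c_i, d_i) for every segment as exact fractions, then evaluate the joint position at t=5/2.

Δ: Δ0=-5, Δ1=2/3, Δ2=3, Δ3=-2, Δ4=1
row 1: diag=8, rhs=34; c'=3/8, d'=17/4
row 2: denom=8−3·3/8=55/8; d'=(14−3·17/4)/(55/8)=2/11
row 3: denom=4−1·8/55=212/55; d'=(-30−1·2/11)/(212/55)=-415/53
row 4: denom=8−1·55/212=1641/212; d'=(18−1·-415/53)/(1641/212)=5476/1641
back: M4=5476/1641
back: M3=-415/53−55/212·5476/1641=-14270/1641
back: M2=2/11−8/55·-14270/1641=2374/1641
back: M1=17/4−3/8·2374/1641=2028/547
M: M0=0, M1=2028/547, M2=2374/1641, M3=-14270/1641, M4=5476/1641, M5=0
seg 0: a=3, c=M0/2=0, d=(M1−M0)/(6·1)=338/547, b=Δ0−h0·(2M0+M1)/6=-3073/547
seg 1: a=-2, c=M1/2=1014/547, d=(M2−M1)/(6·3)=-1855/14769, b=Δ1−h1·(2M1+M2)/6=-2059/547
seg 2: a=0, c=M2/2=1187/1641, d=(M3−M2)/(6·1)=-2774/1641, b=Δ2−h2·(2M2+M3)/6=2170/547
seg 3: a=3, c=M3/2=-7135/1641, d=(M4−M3)/(6·1)=1097/547, b=Δ3−h3·(2M3+M4)/6=562/1641
seg 4: a=1, c=M4/2=2738/1641, d=(M5−M4)/(6·3)=-2738/14769, b=Δ4−h4·(2M4+M5)/6=-3835/1641
t_q=5/2 → seg 1, τ=3/2; S=-2+-2059/547·τ+1014/547·τ²+-1855/14769·τ³=-17063/4376

  seg 0: a=3 b=-3073/547 c=0 d=338/547
  seg 1: a=-2 b=-2059/547 c=1014/547 d=-1855/14769
  seg 2: a=0 b=2170/547 c=1187/1641 d=-2774/1641
  seg 3: a=3 b=562/1641 c=-7135/1641 d=1097/547
  seg 4: a=1 b=-3835/1641 c=2738/1641 d=-2738/14769
S(5/2) = -17063/4376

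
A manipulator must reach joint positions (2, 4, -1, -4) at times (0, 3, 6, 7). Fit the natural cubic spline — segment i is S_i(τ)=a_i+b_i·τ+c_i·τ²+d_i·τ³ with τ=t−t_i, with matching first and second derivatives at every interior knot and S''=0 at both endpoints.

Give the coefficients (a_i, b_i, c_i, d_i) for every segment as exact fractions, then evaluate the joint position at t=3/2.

Δ: Δ0=2/3, Δ1=-5/3, Δ2=-3
row 1: diag=12, rhs=-14; c'=1/4, d'=-7/6
row 2: denom=8−3·1/4=29/4; d'=(-8−3·-7/6)/(29/4)=-18/29
back: M2=-18/29
back: M1=-7/6−1/4·-18/29=-88/87
M: M0=0, M1=-88/87, M2=-18/29, M3=0
seg 0: a=2, c=M0/2=0, d=(M1−M0)/(6·3)=-44/783, b=Δ0−h0·(2M0+M1)/6=34/29
seg 1: a=4, c=M1/2=-44/87, d=(M2−M1)/(6·3)=17/783, b=Δ1−h1·(2M1+M2)/6=-10/29
seg 2: a=-1, c=M2/2=-9/29, d=(M3−M2)/(6·1)=3/29, b=Δ2−h2·(2M2+M3)/6=-81/29
t_q=3/2 → seg 0, τ=3/2; S=2+34/29·τ+0·τ²+-44/783·τ³=207/58

  seg 0: a=2 b=34/29 c=0 d=-44/783
  seg 1: a=4 b=-10/29 c=-44/87 d=17/783
  seg 2: a=-1 b=-81/29 c=-9/29 d=3/29
S(3/2) = 207/58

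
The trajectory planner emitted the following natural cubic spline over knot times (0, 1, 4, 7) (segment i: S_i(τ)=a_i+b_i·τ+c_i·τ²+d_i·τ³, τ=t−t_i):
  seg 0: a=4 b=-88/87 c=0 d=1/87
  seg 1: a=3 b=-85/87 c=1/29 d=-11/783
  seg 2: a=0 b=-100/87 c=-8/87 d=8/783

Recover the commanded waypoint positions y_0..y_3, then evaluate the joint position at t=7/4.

y_0 = S_0(0) = a_0 = 4
y_1 = S_1(0) = a_1 = 3
y_2 = S_2(0) = a_2 = 0
y_3 = S_2(3) = -4
t_q=7/4 is in segment 1 (τ=3/4); S_1(τ)=4233/1856

y_0=4 y_1=3 y_2=0 y_3=-4
S(7/4) = 4233/1856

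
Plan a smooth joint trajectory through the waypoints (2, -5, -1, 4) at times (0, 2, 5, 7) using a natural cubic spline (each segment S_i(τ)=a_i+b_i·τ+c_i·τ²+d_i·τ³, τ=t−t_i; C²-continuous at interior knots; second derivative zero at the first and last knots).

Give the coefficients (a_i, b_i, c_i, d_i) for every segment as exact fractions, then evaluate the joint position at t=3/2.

Δ: Δ0=-7/2, Δ1=4/3, Δ2=5/2
row 1: diag=10, rhs=29; c'=3/10, d'=29/10
row 2: denom=10−3·3/10=91/10; d'=(7−3·29/10)/(91/10)=-17/91
back: M2=-17/91
back: M1=29/10−3/10·-17/91=269/91
M: M0=0, M1=269/91, M2=-17/91, M3=0
seg 0: a=2, c=M0/2=0, d=(M1−M0)/(6·2)=269/1092, b=Δ0−h0·(2M0+M1)/6=-2449/546
seg 1: a=-5, c=M1/2=269/182, d=(M2−M1)/(6·3)=-11/63, b=Δ1−h1·(2M1+M2)/6=-835/546
seg 2: a=-1, c=M2/2=-17/182, d=(M3−M2)/(6·2)=17/1092, b=Δ2−h2·(2M2+M3)/6=1433/546
t_q=3/2 → seg 0, τ=3/2; S=2+-2449/546·τ+0·τ²+269/1092·τ³=-1621/416

  seg 0: a=2 b=-2449/546 c=0 d=269/1092
  seg 1: a=-5 b=-835/546 c=269/182 d=-11/63
  seg 2: a=-1 b=1433/546 c=-17/182 d=17/1092
S(3/2) = -1621/416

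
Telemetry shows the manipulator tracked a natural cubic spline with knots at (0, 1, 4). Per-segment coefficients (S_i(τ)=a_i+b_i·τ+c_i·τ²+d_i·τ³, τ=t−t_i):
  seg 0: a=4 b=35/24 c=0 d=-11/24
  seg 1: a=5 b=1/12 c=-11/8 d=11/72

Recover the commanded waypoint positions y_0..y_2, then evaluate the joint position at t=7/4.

y_0=4 y_1=5 y_2=-3
S(7/4) = 2229/512

y_0 = S_0(0) = a_0 = 4
y_1 = S_1(0) = a_1 = 5
y_2 = S_1(3) = -3
t_q=7/4 is in segment 1 (τ=3/4); S_1(τ)=2229/512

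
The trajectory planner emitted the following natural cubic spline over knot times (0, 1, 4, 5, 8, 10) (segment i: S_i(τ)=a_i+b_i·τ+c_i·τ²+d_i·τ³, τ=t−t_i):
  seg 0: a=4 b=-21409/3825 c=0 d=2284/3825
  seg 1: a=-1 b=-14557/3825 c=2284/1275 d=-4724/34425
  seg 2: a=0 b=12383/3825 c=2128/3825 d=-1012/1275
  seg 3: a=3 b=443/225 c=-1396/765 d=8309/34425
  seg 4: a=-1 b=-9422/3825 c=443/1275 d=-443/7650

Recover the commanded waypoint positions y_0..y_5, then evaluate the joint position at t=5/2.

y_0 = S_0(0) = a_0 = 4
y_1 = S_1(0) = a_1 = -1
y_2 = S_2(0) = a_2 = 0
y_3 = S_3(0) = a_3 = 3
y_4 = S_4(0) = a_4 = -1
y_5 = S_4(2) = -5
t_q=5/2 is in segment 1 (τ=3/2); S_1(τ)=-267/85

y_0=4 y_1=-1 y_2=0 y_3=3 y_4=-1 y_5=-5
S(5/2) = -267/85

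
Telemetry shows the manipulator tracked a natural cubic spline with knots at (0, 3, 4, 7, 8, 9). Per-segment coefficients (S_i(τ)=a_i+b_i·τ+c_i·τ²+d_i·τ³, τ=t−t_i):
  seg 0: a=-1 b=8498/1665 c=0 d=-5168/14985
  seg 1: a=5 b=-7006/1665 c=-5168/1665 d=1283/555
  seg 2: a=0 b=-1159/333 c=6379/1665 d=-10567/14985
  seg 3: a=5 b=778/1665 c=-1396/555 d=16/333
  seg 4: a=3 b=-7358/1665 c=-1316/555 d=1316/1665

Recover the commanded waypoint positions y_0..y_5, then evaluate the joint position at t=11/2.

y_0=-1 y_1=5 y_2=0 y_3=5 y_4=3 y_5=-3
S(11/2) = 1509/1480

y_0 = S_0(0) = a_0 = -1
y_1 = S_1(0) = a_1 = 5
y_2 = S_2(0) = a_2 = 0
y_3 = S_3(0) = a_3 = 5
y_4 = S_4(0) = a_4 = 3
y_5 = S_4(1) = -3
t_q=11/2 is in segment 2 (τ=3/2); S_2(τ)=1509/1480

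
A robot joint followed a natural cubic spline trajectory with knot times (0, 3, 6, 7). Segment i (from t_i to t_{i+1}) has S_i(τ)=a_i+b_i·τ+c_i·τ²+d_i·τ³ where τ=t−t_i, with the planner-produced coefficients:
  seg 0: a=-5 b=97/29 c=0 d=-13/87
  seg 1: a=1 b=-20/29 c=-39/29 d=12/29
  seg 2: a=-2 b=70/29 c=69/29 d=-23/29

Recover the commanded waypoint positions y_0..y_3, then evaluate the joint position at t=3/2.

y_0 = S_0(0) = a_0 = -5
y_1 = S_1(0) = a_1 = 1
y_2 = S_2(0) = a_2 = -2
y_3 = S_2(1) = 2
t_q=3/2 is in segment 0 (τ=3/2); S_0(τ)=-113/232

y_0=-5 y_1=1 y_2=-2 y_3=2
S(3/2) = -113/232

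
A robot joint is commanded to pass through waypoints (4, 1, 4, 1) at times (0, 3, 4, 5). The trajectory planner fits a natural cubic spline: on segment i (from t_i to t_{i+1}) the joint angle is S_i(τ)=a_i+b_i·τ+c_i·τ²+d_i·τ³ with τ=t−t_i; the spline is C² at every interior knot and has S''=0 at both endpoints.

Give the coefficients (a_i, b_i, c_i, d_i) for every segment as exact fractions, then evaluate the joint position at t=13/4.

  seg 0: a=4 b=-97/31 c=0 d=22/93
  seg 1: a=1 b=101/31 c=66/31 d=-74/31
  seg 2: a=4 b=11/31 c=-156/31 d=52/31
S(13/4) = 1895/992

Δ: Δ0=-1, Δ1=3, Δ2=-3
row 1: diag=8, rhs=24; c'=1/8, d'=3
row 2: denom=4−1·1/8=31/8; d'=(-36−1·3)/(31/8)=-312/31
back: M2=-312/31
back: M1=3−1/8·-312/31=132/31
M: M0=0, M1=132/31, M2=-312/31, M3=0
seg 0: a=4, c=M0/2=0, d=(M1−M0)/(6·3)=22/93, b=Δ0−h0·(2M0+M1)/6=-97/31
seg 1: a=1, c=M1/2=66/31, d=(M2−M1)/(6·1)=-74/31, b=Δ1−h1·(2M1+M2)/6=101/31
seg 2: a=4, c=M2/2=-156/31, d=(M3−M2)/(6·1)=52/31, b=Δ2−h2·(2M2+M3)/6=11/31
t_q=13/4 → seg 1, τ=1/4; S=1+101/31·τ+66/31·τ²+-74/31·τ³=1895/992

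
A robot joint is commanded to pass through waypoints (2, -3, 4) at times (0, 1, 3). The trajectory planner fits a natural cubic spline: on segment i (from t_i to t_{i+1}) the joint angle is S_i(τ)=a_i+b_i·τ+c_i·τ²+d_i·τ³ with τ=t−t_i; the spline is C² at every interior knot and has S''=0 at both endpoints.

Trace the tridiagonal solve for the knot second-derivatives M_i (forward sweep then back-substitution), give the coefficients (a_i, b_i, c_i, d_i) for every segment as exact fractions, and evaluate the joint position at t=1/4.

  seg 0: a=2 b=-77/12 c=0 d=17/12
  seg 1: a=-3 b=-13/6 c=17/4 d=-17/24
S(1/4) = 107/256

Δ: Δ0=-5, Δ1=7/2
row 1: diag=6, rhs=51; c'=1/3, d'=17/2
back: M1=17/2
M: M0=0, M1=17/2, M2=0
seg 0: a=2, c=M0/2=0, d=(M1−M0)/(6·1)=17/12, b=Δ0−h0·(2M0+M1)/6=-77/12
seg 1: a=-3, c=M1/2=17/4, d=(M2−M1)/(6·2)=-17/24, b=Δ1−h1·(2M1+M2)/6=-13/6
t_q=1/4 → seg 0, τ=1/4; S=2+-77/12·τ+0·τ²+17/12·τ³=107/256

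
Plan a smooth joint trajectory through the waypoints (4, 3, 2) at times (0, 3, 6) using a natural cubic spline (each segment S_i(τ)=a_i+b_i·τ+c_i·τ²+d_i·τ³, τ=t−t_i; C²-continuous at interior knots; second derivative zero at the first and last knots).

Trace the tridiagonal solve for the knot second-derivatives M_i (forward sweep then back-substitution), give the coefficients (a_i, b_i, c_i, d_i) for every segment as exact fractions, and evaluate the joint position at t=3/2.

  seg 0: a=4 b=-1/3 c=0 d=0
  seg 1: a=3 b=-1/3 c=0 d=0
S(3/2) = 7/2

Δ: Δ0=-1/3, Δ1=-1/3
row 1: diag=12, rhs=0; c'=1/4, d'=0
back: M1=0
M: M0=0, M1=0, M2=0
seg 0: a=4, c=M0/2=0, d=(M1−M0)/(6·3)=0, b=Δ0−h0·(2M0+M1)/6=-1/3
seg 1: a=3, c=M1/2=0, d=(M2−M1)/(6·3)=0, b=Δ1−h1·(2M1+M2)/6=-1/3
t_q=3/2 → seg 0, τ=3/2; S=4+-1/3·τ+0·τ²+0·τ³=7/2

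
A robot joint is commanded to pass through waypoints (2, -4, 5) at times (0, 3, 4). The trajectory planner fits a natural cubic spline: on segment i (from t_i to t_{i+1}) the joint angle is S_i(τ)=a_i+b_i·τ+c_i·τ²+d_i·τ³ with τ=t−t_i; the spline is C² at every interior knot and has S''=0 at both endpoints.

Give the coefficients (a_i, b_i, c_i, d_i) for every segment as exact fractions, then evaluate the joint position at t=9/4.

  seg 0: a=2 b=-49/8 c=0 d=11/24
  seg 1: a=-4 b=25/4 c=33/8 d=-11/8
S(9/4) = -3359/512

Δ: Δ0=-2, Δ1=9
row 1: diag=8, rhs=66; c'=1/8, d'=33/4
back: M1=33/4
M: M0=0, M1=33/4, M2=0
seg 0: a=2, c=M0/2=0, d=(M1−M0)/(6·3)=11/24, b=Δ0−h0·(2M0+M1)/6=-49/8
seg 1: a=-4, c=M1/2=33/8, d=(M2−M1)/(6·1)=-11/8, b=Δ1−h1·(2M1+M2)/6=25/4
t_q=9/4 → seg 0, τ=9/4; S=2+-49/8·τ+0·τ²+11/24·τ³=-3359/512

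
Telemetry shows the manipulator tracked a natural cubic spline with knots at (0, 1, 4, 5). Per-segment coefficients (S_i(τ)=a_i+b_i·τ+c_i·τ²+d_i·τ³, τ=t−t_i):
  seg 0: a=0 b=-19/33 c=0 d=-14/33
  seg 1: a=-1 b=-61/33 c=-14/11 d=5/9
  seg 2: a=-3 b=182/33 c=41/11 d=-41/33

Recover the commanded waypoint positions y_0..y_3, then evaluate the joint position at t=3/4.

y_0 = S_0(0) = a_0 = 0
y_1 = S_1(0) = a_1 = -1
y_2 = S_2(0) = a_2 = -3
y_3 = S_2(1) = 5
t_q=3/4 is in segment 0 (τ=3/4); S_0(τ)=-215/352

y_0=0 y_1=-1 y_2=-3 y_3=5
S(3/4) = -215/352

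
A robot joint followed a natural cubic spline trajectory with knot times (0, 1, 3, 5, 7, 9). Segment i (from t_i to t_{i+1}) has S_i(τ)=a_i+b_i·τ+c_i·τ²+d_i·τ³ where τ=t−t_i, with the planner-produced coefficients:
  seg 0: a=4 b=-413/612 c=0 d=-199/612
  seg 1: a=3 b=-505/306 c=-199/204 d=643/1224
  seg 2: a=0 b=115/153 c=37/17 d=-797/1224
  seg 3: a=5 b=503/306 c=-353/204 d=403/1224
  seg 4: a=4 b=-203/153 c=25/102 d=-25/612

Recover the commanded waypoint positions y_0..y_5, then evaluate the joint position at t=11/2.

y_0 = S_0(0) = a_0 = 4
y_1 = S_1(0) = a_1 = 3
y_2 = S_2(0) = a_2 = 0
y_3 = S_3(0) = a_3 = 5
y_4 = S_4(0) = a_4 = 4
y_5 = S_4(2) = 2
t_q=11/2 is in segment 3 (τ=1/2); S_3(τ)=17725/3264

y_0=4 y_1=3 y_2=0 y_3=5 y_4=4 y_5=2
S(11/2) = 17725/3264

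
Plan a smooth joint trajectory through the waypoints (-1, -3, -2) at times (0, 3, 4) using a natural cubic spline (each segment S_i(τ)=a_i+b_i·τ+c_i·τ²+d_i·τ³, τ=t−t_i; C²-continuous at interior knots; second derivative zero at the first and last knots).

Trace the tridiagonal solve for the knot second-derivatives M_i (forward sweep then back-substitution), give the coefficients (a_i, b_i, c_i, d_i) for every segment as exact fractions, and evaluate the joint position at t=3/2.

  seg 0: a=-1 b=-31/24 c=0 d=5/72
  seg 1: a=-3 b=7/12 c=5/8 d=-5/24
S(3/2) = -173/64

Δ: Δ0=-2/3, Δ1=1
row 1: diag=8, rhs=10; c'=1/8, d'=5/4
back: M1=5/4
M: M0=0, M1=5/4, M2=0
seg 0: a=-1, c=M0/2=0, d=(M1−M0)/(6·3)=5/72, b=Δ0−h0·(2M0+M1)/6=-31/24
seg 1: a=-3, c=M1/2=5/8, d=(M2−M1)/(6·1)=-5/24, b=Δ1−h1·(2M1+M2)/6=7/12
t_q=3/2 → seg 0, τ=3/2; S=-1+-31/24·τ+0·τ²+5/72·τ³=-173/64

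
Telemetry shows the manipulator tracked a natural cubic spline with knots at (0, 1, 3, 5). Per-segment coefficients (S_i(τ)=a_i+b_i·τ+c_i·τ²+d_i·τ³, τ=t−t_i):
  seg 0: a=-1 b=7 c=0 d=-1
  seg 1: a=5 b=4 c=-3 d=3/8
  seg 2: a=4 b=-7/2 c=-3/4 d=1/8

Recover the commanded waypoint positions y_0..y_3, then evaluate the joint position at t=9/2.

y_0 = S_0(0) = a_0 = -1
y_1 = S_1(0) = a_1 = 5
y_2 = S_2(0) = a_2 = 4
y_3 = S_2(2) = -5
t_q=9/2 is in segment 2 (τ=3/2); S_2(τ)=-161/64

y_0=-1 y_1=5 y_2=4 y_3=-5
S(9/2) = -161/64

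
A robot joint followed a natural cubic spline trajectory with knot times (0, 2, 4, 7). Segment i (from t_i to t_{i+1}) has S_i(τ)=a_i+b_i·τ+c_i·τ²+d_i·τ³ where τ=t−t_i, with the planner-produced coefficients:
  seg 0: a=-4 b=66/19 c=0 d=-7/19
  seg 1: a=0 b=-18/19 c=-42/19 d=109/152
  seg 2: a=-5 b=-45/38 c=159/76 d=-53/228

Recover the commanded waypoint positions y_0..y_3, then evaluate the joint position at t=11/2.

y_0 = S_0(0) = a_0 = -4
y_1 = S_1(0) = a_1 = 0
y_2 = S_2(0) = a_2 = -5
y_3 = S_2(3) = 4
t_q=11/2 is in segment 2 (τ=3/2); S_2(τ)=-1735/608

y_0=-4 y_1=0 y_2=-5 y_3=4
S(11/2) = -1735/608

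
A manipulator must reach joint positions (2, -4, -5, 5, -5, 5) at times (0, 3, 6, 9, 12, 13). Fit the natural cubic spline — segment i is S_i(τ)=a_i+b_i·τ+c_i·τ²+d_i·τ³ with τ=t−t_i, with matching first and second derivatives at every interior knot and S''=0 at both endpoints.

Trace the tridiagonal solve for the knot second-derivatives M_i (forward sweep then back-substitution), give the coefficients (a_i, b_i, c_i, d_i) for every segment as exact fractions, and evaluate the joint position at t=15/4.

  seg 0: a=2 b=-2359/1209 c=0 d=-59/10881
  seg 1: a=-4 b=-2536/1209 c=-59/1209 d=770/3627
  seg 2: a=-5 b=4040/1209 c=2251/1209 d=-6763/10881
  seg 3: a=5 b=-211/93 c=-1504/403 d=1361/1209
  seg 4: a=-5 b=6932/1209 c=2579/403 d=-2579/1209
S(15/4) = -5467/992

Δ: Δ0=-2, Δ1=-1/3, Δ2=10/3, Δ3=-10/3, Δ4=10
row 1: diag=12, rhs=10; c'=1/4, d'=5/6
row 2: denom=12−3·1/4=45/4; d'=(22−3·5/6)/(45/4)=26/15
row 3: denom=12−3·4/15=56/5; d'=(-40−3·26/15)/(56/5)=-113/28
row 4: denom=8−3·15/56=403/56; d'=(80−3·-113/28)/(403/56)=5158/403
back: M4=5158/403
back: M3=-113/28−15/56·5158/403=-3008/403
back: M2=26/15−4/15·-3008/403=4502/1209
back: M1=5/6−1/4·4502/1209=-118/1209
M: M0=0, M1=-118/1209, M2=4502/1209, M3=-3008/403, M4=5158/403, M5=0
seg 0: a=2, c=M0/2=0, d=(M1−M0)/(6·3)=-59/10881, b=Δ0−h0·(2M0+M1)/6=-2359/1209
seg 1: a=-4, c=M1/2=-59/1209, d=(M2−M1)/(6·3)=770/3627, b=Δ1−h1·(2M1+M2)/6=-2536/1209
seg 2: a=-5, c=M2/2=2251/1209, d=(M3−M2)/(6·3)=-6763/10881, b=Δ2−h2·(2M2+M3)/6=4040/1209
seg 3: a=5, c=M3/2=-1504/403, d=(M4−M3)/(6·3)=1361/1209, b=Δ3−h3·(2M3+M4)/6=-211/93
seg 4: a=-5, c=M4/2=2579/403, d=(M5−M4)/(6·1)=-2579/1209, b=Δ4−h4·(2M4+M5)/6=6932/1209
t_q=15/4 → seg 1, τ=3/4; S=-4+-2536/1209·τ+-59/1209·τ²+770/3627·τ³=-5467/992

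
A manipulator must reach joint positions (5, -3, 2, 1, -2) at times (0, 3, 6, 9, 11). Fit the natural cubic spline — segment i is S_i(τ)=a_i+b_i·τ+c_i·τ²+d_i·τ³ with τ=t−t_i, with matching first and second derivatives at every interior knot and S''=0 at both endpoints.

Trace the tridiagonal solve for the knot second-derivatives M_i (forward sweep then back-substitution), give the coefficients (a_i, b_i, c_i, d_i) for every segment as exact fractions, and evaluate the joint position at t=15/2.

  seg 0: a=5 b=-3269/828 c=0 d=1061/7452
  seg 1: a=-3 b=-43/414 c=1061/828 d=-1717/7452
  seg 2: a=2 b=1129/828 c=-164/207 d=563/7452
  seg 3: a=1 b=-559/414 c=-31/276 d=31/1656
S(15/2) = 1853/736

Δ: Δ0=-8/3, Δ1=5/3, Δ2=-1/3, Δ3=-3/2
row 1: diag=12, rhs=26; c'=1/4, d'=13/6
row 2: denom=12−3·1/4=45/4; d'=(-12−3·13/6)/(45/4)=-74/45
row 3: denom=10−3·4/15=46/5; d'=(-7−3·-74/45)/(46/5)=-31/138
back: M3=-31/138
back: M2=-74/45−4/15·-31/138=-328/207
back: M1=13/6−1/4·-328/207=1061/414
M: M0=0, M1=1061/414, M2=-328/207, M3=-31/138, M4=0
seg 0: a=5, c=M0/2=0, d=(M1−M0)/(6·3)=1061/7452, b=Δ0−h0·(2M0+M1)/6=-3269/828
seg 1: a=-3, c=M1/2=1061/828, d=(M2−M1)/(6·3)=-1717/7452, b=Δ1−h1·(2M1+M2)/6=-43/414
seg 2: a=2, c=M2/2=-164/207, d=(M3−M2)/(6·3)=563/7452, b=Δ2−h2·(2M2+M3)/6=1129/828
seg 3: a=1, c=M3/2=-31/276, d=(M4−M3)/(6·2)=31/1656, b=Δ3−h3·(2M3+M4)/6=-559/414
t_q=15/2 → seg 2, τ=3/2; S=2+1129/828·τ+-164/207·τ²+563/7452·τ³=1853/736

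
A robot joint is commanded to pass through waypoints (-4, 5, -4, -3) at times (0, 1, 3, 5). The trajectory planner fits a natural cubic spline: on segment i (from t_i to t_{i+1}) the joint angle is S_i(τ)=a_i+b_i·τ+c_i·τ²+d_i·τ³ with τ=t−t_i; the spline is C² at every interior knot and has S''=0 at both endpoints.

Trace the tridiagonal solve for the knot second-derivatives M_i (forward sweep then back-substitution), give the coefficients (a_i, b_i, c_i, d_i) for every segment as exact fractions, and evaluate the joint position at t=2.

  seg 0: a=-4 b=257/22 c=0 d=-59/22
  seg 1: a=5 b=40/11 c=-177/22 d=175/88
  seg 2: a=-4 b=-103/22 c=171/44 d=-57/88
S(2) = 227/88

Δ: Δ0=9, Δ1=-9/2, Δ2=1/2
row 1: diag=6, rhs=-81; c'=1/3, d'=-27/2
row 2: denom=8−2·1/3=22/3; d'=(30−2·-27/2)/(22/3)=171/22
back: M2=171/22
back: M1=-27/2−1/3·171/22=-177/11
M: M0=0, M1=-177/11, M2=171/22, M3=0
seg 0: a=-4, c=M0/2=0, d=(M1−M0)/(6·1)=-59/22, b=Δ0−h0·(2M0+M1)/6=257/22
seg 1: a=5, c=M1/2=-177/22, d=(M2−M1)/(6·2)=175/88, b=Δ1−h1·(2M1+M2)/6=40/11
seg 2: a=-4, c=M2/2=171/44, d=(M3−M2)/(6·2)=-57/88, b=Δ2−h2·(2M2+M3)/6=-103/22
t_q=2 → seg 1, τ=1; S=5+40/11·τ+-177/22·τ²+175/88·τ³=227/88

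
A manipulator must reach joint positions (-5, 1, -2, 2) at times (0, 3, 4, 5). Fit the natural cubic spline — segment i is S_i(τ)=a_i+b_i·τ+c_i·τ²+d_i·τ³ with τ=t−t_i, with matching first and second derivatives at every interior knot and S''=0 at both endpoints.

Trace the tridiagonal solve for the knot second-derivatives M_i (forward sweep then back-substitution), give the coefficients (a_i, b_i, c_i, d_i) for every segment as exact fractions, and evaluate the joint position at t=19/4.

Δ: Δ0=2, Δ1=-3, Δ2=4
row 1: diag=8, rhs=-30; c'=1/8, d'=-15/4
row 2: denom=4−1·1/8=31/8; d'=(42−1·-15/4)/(31/8)=366/31
back: M2=366/31
back: M1=-15/4−1/8·366/31=-162/31
M: M0=0, M1=-162/31, M2=366/31, M3=0
seg 0: a=-5, c=M0/2=0, d=(M1−M0)/(6·3)=-9/31, b=Δ0−h0·(2M0+M1)/6=143/31
seg 1: a=1, c=M1/2=-81/31, d=(M2−M1)/(6·1)=88/31, b=Δ1−h1·(2M1+M2)/6=-100/31
seg 2: a=-2, c=M2/2=183/31, d=(M3−M2)/(6·1)=-61/31, b=Δ2−h2·(2M2+M3)/6=2/31
t_q=19/4 → seg 2, τ=3/4; S=-2+2/31·τ+183/31·τ²+-61/31·τ³=1069/1984

  seg 0: a=-5 b=143/31 c=0 d=-9/31
  seg 1: a=1 b=-100/31 c=-81/31 d=88/31
  seg 2: a=-2 b=2/31 c=183/31 d=-61/31
S(19/4) = 1069/1984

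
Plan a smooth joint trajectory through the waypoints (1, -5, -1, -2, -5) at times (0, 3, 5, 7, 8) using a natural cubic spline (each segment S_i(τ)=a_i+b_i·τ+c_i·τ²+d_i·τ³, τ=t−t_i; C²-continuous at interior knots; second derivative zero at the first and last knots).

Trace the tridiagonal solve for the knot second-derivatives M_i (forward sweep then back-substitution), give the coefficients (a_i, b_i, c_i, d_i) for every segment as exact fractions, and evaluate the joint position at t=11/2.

  seg 0: a=1 b=-355/104 c=0 d=49/312
  seg 1: a=-5 b=43/52 c=147/104 d=-43/104
  seg 2: a=-1 b=79/52 c=-111/104 d=3/104
  seg 3: a=-2 b=-125/52 c=-93/104 d=31/104
S(11/2) = -419/832

Δ: Δ0=-2, Δ1=2, Δ2=-1/2, Δ3=-3
row 1: diag=10, rhs=24; c'=1/5, d'=12/5
row 2: denom=8−2·1/5=38/5; d'=(-15−2·12/5)/(38/5)=-99/38
row 3: denom=6−2·5/19=104/19; d'=(-15−2·-99/38)/(104/19)=-93/52
back: M3=-93/52
back: M2=-99/38−5/19·-93/52=-111/52
back: M1=12/5−1/5·-111/52=147/52
M: M0=0, M1=147/52, M2=-111/52, M3=-93/52, M4=0
seg 0: a=1, c=M0/2=0, d=(M1−M0)/(6·3)=49/312, b=Δ0−h0·(2M0+M1)/6=-355/104
seg 1: a=-5, c=M1/2=147/104, d=(M2−M1)/(6·2)=-43/104, b=Δ1−h1·(2M1+M2)/6=43/52
seg 2: a=-1, c=M2/2=-111/104, d=(M3−M2)/(6·2)=3/104, b=Δ2−h2·(2M2+M3)/6=79/52
seg 3: a=-2, c=M3/2=-93/104, d=(M4−M3)/(6·1)=31/104, b=Δ3−h3·(2M3+M4)/6=-125/52
t_q=11/2 → seg 2, τ=1/2; S=-1+79/52·τ+-111/104·τ²+3/104·τ³=-419/832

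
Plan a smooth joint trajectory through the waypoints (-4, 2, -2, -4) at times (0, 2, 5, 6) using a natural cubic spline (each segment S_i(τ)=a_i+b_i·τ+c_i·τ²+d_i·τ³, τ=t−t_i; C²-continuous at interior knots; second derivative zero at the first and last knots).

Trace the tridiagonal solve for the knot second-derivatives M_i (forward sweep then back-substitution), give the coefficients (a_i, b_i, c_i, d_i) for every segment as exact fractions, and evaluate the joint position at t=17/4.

Δ: Δ0=3, Δ1=-4/3, Δ2=-2
row 1: diag=10, rhs=-26; c'=3/10, d'=-13/5
row 2: denom=8−3·3/10=71/10; d'=(-4−3·-13/5)/(71/10)=38/71
back: M2=38/71
back: M1=-13/5−3/10·38/71=-196/71
M: M0=0, M1=-196/71, M2=38/71, M3=0
seg 0: a=-4, c=M0/2=0, d=(M1−M0)/(6·2)=-49/213, b=Δ0−h0·(2M0+M1)/6=835/213
seg 1: a=2, c=M1/2=-98/71, d=(M2−M1)/(6·3)=13/71, b=Δ1−h1·(2M1+M2)/6=247/213
seg 2: a=-2, c=M2/2=19/71, d=(M3−M2)/(6·1)=-19/213, b=Δ2−h2·(2M2+M3)/6=-464/213
t_q=17/4 → seg 1, τ=9/4; S=2+247/213·τ+-98/71·τ²+13/71·τ³=-1331/4544

  seg 0: a=-4 b=835/213 c=0 d=-49/213
  seg 1: a=2 b=247/213 c=-98/71 d=13/71
  seg 2: a=-2 b=-464/213 c=19/71 d=-19/213
S(17/4) = -1331/4544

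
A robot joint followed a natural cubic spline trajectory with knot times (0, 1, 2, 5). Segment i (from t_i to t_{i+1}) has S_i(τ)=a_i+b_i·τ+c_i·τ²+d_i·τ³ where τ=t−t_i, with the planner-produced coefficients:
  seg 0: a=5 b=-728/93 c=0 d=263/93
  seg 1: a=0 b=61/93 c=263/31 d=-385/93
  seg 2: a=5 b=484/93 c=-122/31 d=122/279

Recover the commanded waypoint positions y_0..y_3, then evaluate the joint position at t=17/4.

y_0 = S_0(0) = a_0 = 5
y_1 = S_1(0) = a_1 = 0
y_2 = S_2(0) = a_2 = 5
y_3 = S_2(3) = -3
t_q=17/4 is in segment 2 (τ=9/4); S_2(τ)=1753/992

y_0=5 y_1=0 y_2=5 y_3=-3
S(17/4) = 1753/992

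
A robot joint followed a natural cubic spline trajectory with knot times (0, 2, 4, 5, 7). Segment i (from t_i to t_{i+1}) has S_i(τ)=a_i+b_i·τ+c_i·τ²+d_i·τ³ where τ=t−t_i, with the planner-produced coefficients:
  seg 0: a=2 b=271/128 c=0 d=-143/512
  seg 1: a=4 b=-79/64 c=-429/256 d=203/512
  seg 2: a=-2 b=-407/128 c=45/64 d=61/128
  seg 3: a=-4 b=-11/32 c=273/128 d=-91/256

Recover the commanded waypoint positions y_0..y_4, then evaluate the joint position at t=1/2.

y_0=2 y_1=4 y_2=-2 y_3=-4 y_4=1
S(1/2) = 12385/4096

y_0 = S_0(0) = a_0 = 2
y_1 = S_1(0) = a_1 = 4
y_2 = S_2(0) = a_2 = -2
y_3 = S_3(0) = a_3 = -4
y_4 = S_3(2) = 1
t_q=1/2 is in segment 0 (τ=1/2); S_0(τ)=12385/4096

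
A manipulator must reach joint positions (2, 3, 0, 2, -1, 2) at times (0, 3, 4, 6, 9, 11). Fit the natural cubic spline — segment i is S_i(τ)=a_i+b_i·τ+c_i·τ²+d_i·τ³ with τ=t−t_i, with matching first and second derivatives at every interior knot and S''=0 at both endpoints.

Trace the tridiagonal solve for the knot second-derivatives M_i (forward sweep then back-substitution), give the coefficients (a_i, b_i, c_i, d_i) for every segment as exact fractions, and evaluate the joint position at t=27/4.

  seg 0: a=2 b=7636/3957 c=0 d=-6317/35613
  seg 1: a=3 b=-11315/3957 c=-6317/3957 d=5761/3957
  seg 2: a=0 b=-2222/1319 c=10966/3957 d=-11309/15828
  seg 3: a=2 b=3271/3957 c=-11995/7914 d=21529/71226
  seg 4: a=-1 b=-841/7914 c=1589/1319 d=-1589/7914
S(27/4) = 319925/168832

Δ: Δ0=1/3, Δ1=-3, Δ2=1, Δ3=-1, Δ4=3/2
row 1: diag=8, rhs=-20; c'=1/8, d'=-5/2
row 2: denom=6−1·1/8=47/8; d'=(24−1·-5/2)/(47/8)=212/47
row 3: denom=10−2·16/47=438/47; d'=(-12−2·212/47)/(438/47)=-494/219
row 4: denom=10−3·47/146=1319/146; d'=(15−3·-494/219)/(1319/146)=3178/1319
back: M4=3178/1319
back: M3=-494/219−47/146·3178/1319=-11995/3957
back: M2=212/47−16/47·-11995/3957=21932/3957
back: M1=-5/2−1/8·21932/3957=-12634/3957
M: M0=0, M1=-12634/3957, M2=21932/3957, M3=-11995/3957, M4=3178/1319, M5=0
seg 0: a=2, c=M0/2=0, d=(M1−M0)/(6·3)=-6317/35613, b=Δ0−h0·(2M0+M1)/6=7636/3957
seg 1: a=3, c=M1/2=-6317/3957, d=(M2−M1)/(6·1)=5761/3957, b=Δ1−h1·(2M1+M2)/6=-11315/3957
seg 2: a=0, c=M2/2=10966/3957, d=(M3−M2)/(6·2)=-11309/15828, b=Δ2−h2·(2M2+M3)/6=-2222/1319
seg 3: a=2, c=M3/2=-11995/7914, d=(M4−M3)/(6·3)=21529/71226, b=Δ3−h3·(2M3+M4)/6=3271/3957
seg 4: a=-1, c=M4/2=1589/1319, d=(M5−M4)/(6·2)=-1589/7914, b=Δ4−h4·(2M4+M5)/6=-841/7914
t_q=27/4 → seg 3, τ=3/4; S=2+3271/3957·τ+-11995/7914·τ²+21529/71226·τ³=319925/168832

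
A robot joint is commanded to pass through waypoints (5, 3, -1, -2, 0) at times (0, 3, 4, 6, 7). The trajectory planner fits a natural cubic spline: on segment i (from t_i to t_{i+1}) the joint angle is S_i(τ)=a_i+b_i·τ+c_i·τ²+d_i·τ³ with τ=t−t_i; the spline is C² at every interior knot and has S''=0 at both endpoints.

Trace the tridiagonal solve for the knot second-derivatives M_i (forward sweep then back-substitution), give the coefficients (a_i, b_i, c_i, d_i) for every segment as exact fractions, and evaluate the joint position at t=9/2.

  seg 0: a=5 b=302/375 c=0 d=-184/1125
  seg 1: a=3 b=-1354/375 c=-184/125 d=406/375
  seg 2: a=-1 b=-248/75 c=222/125 d=-559/3000
  seg 3: a=-2 b=1171/750 c=329/500 d=-329/1500
S(9/2) = -17861/8000

Δ: Δ0=-2/3, Δ1=-4, Δ2=-1/2, Δ3=2
row 1: diag=8, rhs=-20; c'=1/8, d'=-5/2
row 2: denom=6−1·1/8=47/8; d'=(21−1·-5/2)/(47/8)=4
row 3: denom=6−2·16/47=250/47; d'=(15−2·4)/(250/47)=329/250
back: M3=329/250
back: M2=4−16/47·329/250=444/125
back: M1=-5/2−1/8·444/125=-368/125
M: M0=0, M1=-368/125, M2=444/125, M3=329/250, M4=0
seg 0: a=5, c=M0/2=0, d=(M1−M0)/(6·3)=-184/1125, b=Δ0−h0·(2M0+M1)/6=302/375
seg 1: a=3, c=M1/2=-184/125, d=(M2−M1)/(6·1)=406/375, b=Δ1−h1·(2M1+M2)/6=-1354/375
seg 2: a=-1, c=M2/2=222/125, d=(M3−M2)/(6·2)=-559/3000, b=Δ2−h2·(2M2+M3)/6=-248/75
seg 3: a=-2, c=M3/2=329/500, d=(M4−M3)/(6·1)=-329/1500, b=Δ3−h3·(2M3+M4)/6=1171/750
t_q=9/2 → seg 2, τ=1/2; S=-1+-248/75·τ+222/125·τ²+-559/3000·τ³=-17861/8000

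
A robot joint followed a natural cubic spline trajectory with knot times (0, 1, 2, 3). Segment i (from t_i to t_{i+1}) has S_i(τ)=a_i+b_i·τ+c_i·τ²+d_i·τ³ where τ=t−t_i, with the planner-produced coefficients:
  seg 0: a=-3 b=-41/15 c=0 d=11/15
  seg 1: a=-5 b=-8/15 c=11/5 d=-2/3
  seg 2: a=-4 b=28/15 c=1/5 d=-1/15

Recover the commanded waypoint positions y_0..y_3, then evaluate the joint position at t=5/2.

y_0=-3 y_1=-5 y_2=-4 y_3=-2
S(5/2) = -121/40

y_0 = S_0(0) = a_0 = -3
y_1 = S_1(0) = a_1 = -5
y_2 = S_2(0) = a_2 = -4
y_3 = S_2(1) = -2
t_q=5/2 is in segment 2 (τ=1/2); S_2(τ)=-121/40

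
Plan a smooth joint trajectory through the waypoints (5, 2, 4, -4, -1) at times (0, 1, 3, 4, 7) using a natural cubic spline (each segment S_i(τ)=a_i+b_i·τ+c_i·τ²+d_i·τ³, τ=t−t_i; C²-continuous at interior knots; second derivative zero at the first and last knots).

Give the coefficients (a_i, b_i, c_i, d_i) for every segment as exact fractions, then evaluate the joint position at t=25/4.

  seg 0: a=5 b=-22/5 c=0 d=7/5
  seg 1: a=2 b=-1/5 c=21/5 d=-9/5
  seg 2: a=4 b=-5 c=-33/5 d=18/5
  seg 3: a=-4 b=-37/5 c=21/5 d=-7/15
S(25/4) = -301/64

Δ: Δ0=-3, Δ1=1, Δ2=-8, Δ3=1
row 1: diag=6, rhs=24; c'=1/3, d'=4
row 2: denom=6−2·1/3=16/3; d'=(-54−2·4)/(16/3)=-93/8
row 3: denom=8−1·3/16=125/16; d'=(54−1·-93/8)/(125/16)=42/5
back: M3=42/5
back: M2=-93/8−3/16·42/5=-66/5
back: M1=4−1/3·-66/5=42/5
M: M0=0, M1=42/5, M2=-66/5, M3=42/5, M4=0
seg 0: a=5, c=M0/2=0, d=(M1−M0)/(6·1)=7/5, b=Δ0−h0·(2M0+M1)/6=-22/5
seg 1: a=2, c=M1/2=21/5, d=(M2−M1)/(6·2)=-9/5, b=Δ1−h1·(2M1+M2)/6=-1/5
seg 2: a=4, c=M2/2=-33/5, d=(M3−M2)/(6·1)=18/5, b=Δ2−h2·(2M2+M3)/6=-5
seg 3: a=-4, c=M3/2=21/5, d=(M4−M3)/(6·3)=-7/15, b=Δ3−h3·(2M3+M4)/6=-37/5
t_q=25/4 → seg 3, τ=9/4; S=-4+-37/5·τ+21/5·τ²+-7/15·τ³=-301/64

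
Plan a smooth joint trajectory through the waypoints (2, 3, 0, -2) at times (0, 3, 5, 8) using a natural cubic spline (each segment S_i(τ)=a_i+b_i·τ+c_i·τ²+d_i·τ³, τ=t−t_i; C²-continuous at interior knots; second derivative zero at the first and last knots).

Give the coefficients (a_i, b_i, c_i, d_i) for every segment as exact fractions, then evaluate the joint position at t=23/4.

  seg 0: a=2 b=23/24 c=0 d=-5/72
  seg 1: a=3 b=-11/12 c=-5/8 d=1/6
  seg 2: a=0 b=-17/12 c=3/8 d=-1/24
S(23/4) = -445/512

Δ: Δ0=1/3, Δ1=-3/2, Δ2=-2/3
row 1: diag=10, rhs=-11; c'=1/5, d'=-11/10
row 2: denom=10−2·1/5=48/5; d'=(5−2·-11/10)/(48/5)=3/4
back: M2=3/4
back: M1=-11/10−1/5·3/4=-5/4
M: M0=0, M1=-5/4, M2=3/4, M3=0
seg 0: a=2, c=M0/2=0, d=(M1−M0)/(6·3)=-5/72, b=Δ0−h0·(2M0+M1)/6=23/24
seg 1: a=3, c=M1/2=-5/8, d=(M2−M1)/(6·2)=1/6, b=Δ1−h1·(2M1+M2)/6=-11/12
seg 2: a=0, c=M2/2=3/8, d=(M3−M2)/(6·3)=-1/24, b=Δ2−h2·(2M2+M3)/6=-17/12
t_q=23/4 → seg 2, τ=3/4; S=0+-17/12·τ+3/8·τ²+-1/24·τ³=-445/512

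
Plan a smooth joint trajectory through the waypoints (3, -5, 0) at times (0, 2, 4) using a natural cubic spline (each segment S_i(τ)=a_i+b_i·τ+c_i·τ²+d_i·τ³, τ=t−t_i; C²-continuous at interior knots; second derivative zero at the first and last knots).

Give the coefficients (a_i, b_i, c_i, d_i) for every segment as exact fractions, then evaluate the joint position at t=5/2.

Δ: Δ0=-4, Δ1=5/2
row 1: diag=8, rhs=39; c'=1/4, d'=39/8
back: M1=39/8
M: M0=0, M1=39/8, M2=0
seg 0: a=3, c=M0/2=0, d=(M1−M0)/(6·2)=13/32, b=Δ0−h0·(2M0+M1)/6=-45/8
seg 1: a=-5, c=M1/2=39/16, d=(M2−M1)/(6·2)=-13/32, b=Δ1−h1·(2M1+M2)/6=-3/4
t_q=5/2 → seg 1, τ=1/2; S=-5+-3/4·τ+39/16·τ²+-13/32·τ³=-1233/256

  seg 0: a=3 b=-45/8 c=0 d=13/32
  seg 1: a=-5 b=-3/4 c=39/16 d=-13/32
S(5/2) = -1233/256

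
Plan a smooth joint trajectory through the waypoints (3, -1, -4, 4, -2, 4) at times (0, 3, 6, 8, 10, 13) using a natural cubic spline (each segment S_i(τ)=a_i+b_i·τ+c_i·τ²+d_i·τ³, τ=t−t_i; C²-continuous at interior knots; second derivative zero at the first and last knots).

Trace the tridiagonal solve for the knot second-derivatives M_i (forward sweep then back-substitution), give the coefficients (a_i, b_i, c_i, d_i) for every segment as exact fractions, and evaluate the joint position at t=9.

  seg 0: a=3 b=-539/663 c=0 d=-115/1989
  seg 1: a=-1 b=-1574/663 c=-115/221 d=1946/5967
  seg 2: a=-4 b=2194/663 c=1601/663 d=-686/663
  seg 3: a=4 b=122/221 c=-2515/663 d=2675/2652
  seg 4: a=-2 b=-1669/663 c=2995/1326 d=-2995/11934
S(9) = 4687/2652

Δ: Δ0=-4/3, Δ1=-1, Δ2=4, Δ3=-3, Δ4=2
row 1: diag=12, rhs=2; c'=1/4, d'=1/6
row 2: denom=10−3·1/4=37/4; d'=(30−3·1/6)/(37/4)=118/37
row 3: denom=8−2·8/37=280/37; d'=(-42−2·118/37)/(280/37)=-179/28
row 4: denom=10−2·37/140=663/70; d'=(30−2·-179/28)/(663/70)=2995/663
back: M4=2995/663
back: M3=-179/28−37/140·2995/663=-5030/663
back: M2=118/37−8/37·-5030/663=3202/663
back: M1=1/6−1/4·3202/663=-230/221
M: M0=0, M1=-230/221, M2=3202/663, M3=-5030/663, M4=2995/663, M5=0
seg 0: a=3, c=M0/2=0, d=(M1−M0)/(6·3)=-115/1989, b=Δ0−h0·(2M0+M1)/6=-539/663
seg 1: a=-1, c=M1/2=-115/221, d=(M2−M1)/(6·3)=1946/5967, b=Δ1−h1·(2M1+M2)/6=-1574/663
seg 2: a=-4, c=M2/2=1601/663, d=(M3−M2)/(6·2)=-686/663, b=Δ2−h2·(2M2+M3)/6=2194/663
seg 3: a=4, c=M3/2=-2515/663, d=(M4−M3)/(6·2)=2675/2652, b=Δ3−h3·(2M3+M4)/6=122/221
seg 4: a=-2, c=M4/2=2995/1326, d=(M5−M4)/(6·3)=-2995/11934, b=Δ4−h4·(2M4+M5)/6=-1669/663
t_q=9 → seg 3, τ=1; S=4+122/221·τ+-2515/663·τ²+2675/2652·τ³=4687/2652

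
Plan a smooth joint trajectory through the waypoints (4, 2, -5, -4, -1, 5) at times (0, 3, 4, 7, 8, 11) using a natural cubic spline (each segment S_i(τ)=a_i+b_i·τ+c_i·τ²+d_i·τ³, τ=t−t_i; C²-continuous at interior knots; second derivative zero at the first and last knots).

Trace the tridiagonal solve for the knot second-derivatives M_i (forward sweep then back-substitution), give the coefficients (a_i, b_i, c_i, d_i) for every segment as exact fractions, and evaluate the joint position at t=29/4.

Δ: Δ0=-2/3, Δ1=-7, Δ2=1/3, Δ3=3, Δ4=2
row 1: diag=8, rhs=-38; c'=1/8, d'=-19/4
row 2: denom=8−1·1/8=63/8; d'=(44−1·-19/4)/(63/8)=130/21
row 3: denom=8−3·8/21=48/7; d'=(16−3·130/21)/(48/7)=-3/8
row 4: denom=8−1·7/48=377/48; d'=(-6−1·-3/8)/(377/48)=-270/377
back: M4=-270/377
back: M3=-3/8−7/48·-270/377=-102/377
back: M2=130/21−8/21·-102/377=7118/1131
back: M1=-19/4−1/8·7118/1131=-6262/1131
M: M0=0, M1=-6262/1131, M2=7118/1131, M3=-102/377, M4=-270/377, M5=0
seg 0: a=4, c=M0/2=0, d=(M1−M0)/(6·3)=-3131/10179, b=Δ0−h0·(2M0+M1)/6=2377/1131
seg 1: a=2, c=M1/2=-3131/1131, d=(M2−M1)/(6·1)=2230/1131, b=Δ1−h1·(2M1+M2)/6=-7016/1131
seg 2: a=-5, c=M2/2=3559/1131, d=(M3−M2)/(6·3)=-128/351, b=Δ2−h2·(2M2+M3)/6=-2196/377
seg 3: a=-4, c=M3/2=-51/377, d=(M4−M3)/(6·1)=-28/377, b=Δ3−h3·(2M3+M4)/6=1210/377
seg 4: a=-1, c=M4/2=-135/377, d=(M5−M4)/(6·3)=15/377, b=Δ4−h4·(2M4+M5)/6=1024/377
t_q=29/4 → seg 3, τ=1/4; S=-4+1210/377·τ+-51/377·τ²+-28/377·τ³=-9673/3016

  seg 0: a=4 b=2377/1131 c=0 d=-3131/10179
  seg 1: a=2 b=-7016/1131 c=-3131/1131 d=2230/1131
  seg 2: a=-5 b=-2196/377 c=3559/1131 d=-128/351
  seg 3: a=-4 b=1210/377 c=-51/377 d=-28/377
  seg 4: a=-1 b=1024/377 c=-135/377 d=15/377
S(29/4) = -9673/3016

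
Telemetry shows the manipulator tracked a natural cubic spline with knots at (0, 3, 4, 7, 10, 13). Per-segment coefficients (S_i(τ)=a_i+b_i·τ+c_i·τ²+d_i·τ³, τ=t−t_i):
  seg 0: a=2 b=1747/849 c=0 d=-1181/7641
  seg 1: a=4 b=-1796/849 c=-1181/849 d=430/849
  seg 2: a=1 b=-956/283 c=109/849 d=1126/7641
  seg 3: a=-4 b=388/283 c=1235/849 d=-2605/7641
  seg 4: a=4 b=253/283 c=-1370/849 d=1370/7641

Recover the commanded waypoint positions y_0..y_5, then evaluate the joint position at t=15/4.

y_0 = S_0(0) = a_0 = 2
y_1 = S_1(0) = a_1 = 4
y_2 = S_2(0) = a_2 = 1
y_3 = S_3(0) = a_3 = -4
y_4 = S_4(0) = a_4 = 4
y_5 = S_4(3) = -3
t_q=15/4 is in segment 1 (τ=3/4); S_1(τ)=16705/9056

y_0=2 y_1=4 y_2=1 y_3=-4 y_4=4 y_5=-3
S(15/4) = 16705/9056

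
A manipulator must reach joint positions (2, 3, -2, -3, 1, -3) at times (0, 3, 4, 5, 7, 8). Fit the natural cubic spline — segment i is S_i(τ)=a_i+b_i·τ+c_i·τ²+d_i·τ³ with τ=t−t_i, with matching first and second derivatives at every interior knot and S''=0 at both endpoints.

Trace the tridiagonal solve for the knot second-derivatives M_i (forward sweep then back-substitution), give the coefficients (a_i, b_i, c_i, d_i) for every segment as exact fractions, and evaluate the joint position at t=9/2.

  seg 0: a=2 b=3841/1416 c=0 d=-1123/4248
  seg 1: a=3 b=-3133/708 c=-1123/472 d=2555/1416
  seg 2: a=-2 b=-5339/1416 c=179/59 d=-373/1416
  seg 3: a=-3 b=1067/708 c=1059/472 d=-707/708
  seg 4: a=1 b=-1063/708 c=-1769/472 d=1769/1416
S(9/2) = -11931/3776

Δ: Δ0=1/3, Δ1=-5, Δ2=-1, Δ3=2, Δ4=-4
row 1: diag=8, rhs=-32; c'=1/8, d'=-4
row 2: denom=4−1·1/8=31/8; d'=(24−1·-4)/(31/8)=224/31
row 3: denom=6−1·8/31=178/31; d'=(18−1·224/31)/(178/31)=167/89
row 4: denom=6−2·31/89=472/89; d'=(-36−2·167/89)/(472/89)=-1769/236
back: M4=-1769/236
back: M3=167/89−31/89·-1769/236=1059/236
back: M2=224/31−8/31·1059/236=358/59
back: M1=-4−1/8·358/59=-1123/236
M: M0=0, M1=-1123/236, M2=358/59, M3=1059/236, M4=-1769/236, M5=0
seg 0: a=2, c=M0/2=0, d=(M1−M0)/(6·3)=-1123/4248, b=Δ0−h0·(2M0+M1)/6=3841/1416
seg 1: a=3, c=M1/2=-1123/472, d=(M2−M1)/(6·1)=2555/1416, b=Δ1−h1·(2M1+M2)/6=-3133/708
seg 2: a=-2, c=M2/2=179/59, d=(M3−M2)/(6·1)=-373/1416, b=Δ2−h2·(2M2+M3)/6=-5339/1416
seg 3: a=-3, c=M3/2=1059/472, d=(M4−M3)/(6·2)=-707/708, b=Δ3−h3·(2M3+M4)/6=1067/708
seg 4: a=1, c=M4/2=-1769/472, d=(M5−M4)/(6·1)=1769/1416, b=Δ4−h4·(2M4+M5)/6=-1063/708
t_q=9/2 → seg 2, τ=1/2; S=-2+-5339/1416·τ+179/59·τ²+-373/1416·τ³=-11931/3776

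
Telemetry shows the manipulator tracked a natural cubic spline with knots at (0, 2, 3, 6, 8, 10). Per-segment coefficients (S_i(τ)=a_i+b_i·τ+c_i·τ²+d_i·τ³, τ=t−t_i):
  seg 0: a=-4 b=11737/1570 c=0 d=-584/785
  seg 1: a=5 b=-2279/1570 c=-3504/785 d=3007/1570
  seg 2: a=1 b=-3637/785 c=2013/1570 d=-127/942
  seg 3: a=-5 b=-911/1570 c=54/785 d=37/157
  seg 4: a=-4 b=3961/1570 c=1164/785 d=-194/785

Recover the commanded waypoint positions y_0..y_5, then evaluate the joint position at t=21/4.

y_0 = S_0(0) = a_0 = -4
y_1 = S_1(0) = a_1 = 5
y_2 = S_2(0) = a_2 = 1
y_3 = S_3(0) = a_3 = -5
y_4 = S_4(0) = a_4 = -4
y_5 = S_4(2) = 5
t_q=21/4 is in segment 2 (τ=9/4); S_2(τ)=-449069/100480

y_0=-4 y_1=5 y_2=1 y_3=-5 y_4=-4 y_5=5
S(21/4) = -449069/100480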